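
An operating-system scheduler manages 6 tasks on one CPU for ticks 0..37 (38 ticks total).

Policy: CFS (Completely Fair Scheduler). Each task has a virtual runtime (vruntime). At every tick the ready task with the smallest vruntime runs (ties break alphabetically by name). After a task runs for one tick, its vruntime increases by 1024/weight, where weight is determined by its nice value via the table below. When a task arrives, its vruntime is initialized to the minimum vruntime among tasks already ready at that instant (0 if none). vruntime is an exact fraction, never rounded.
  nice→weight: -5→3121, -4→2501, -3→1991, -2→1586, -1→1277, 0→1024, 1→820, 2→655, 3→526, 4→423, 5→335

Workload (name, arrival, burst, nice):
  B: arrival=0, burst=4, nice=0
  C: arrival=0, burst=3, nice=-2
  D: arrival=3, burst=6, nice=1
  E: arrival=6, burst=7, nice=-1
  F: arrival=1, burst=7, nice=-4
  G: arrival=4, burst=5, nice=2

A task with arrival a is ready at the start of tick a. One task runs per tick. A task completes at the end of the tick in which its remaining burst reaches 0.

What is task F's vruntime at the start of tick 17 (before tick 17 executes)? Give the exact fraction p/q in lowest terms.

vruntime(F, start of tick 17) = 5120/2501

t=0: vr[B=0 C=0] → run B
t=1: vr[B=1 C=0 F=0] → run C
t=2: vr[B=1 C=512/793 F=0] → run F
t=3: vr[B=1 C=512/793 D=1024/2501 F=1024/2501] → run D
t=4: vr[B=1 C=512/793 D=20736/12505 F=1024/2501 G=1024/2501] → run F
t=5: vr[B=1 C=512/793 D=20736/12505 F=2048/2501 G=1024/2501] → run G
t=6: vr[B=1 C=512/793 D=20736/12505 E=512/793 F=2048/2501 G=3231744/1638155] → run C
t=7: vr[B=1 C=1024/793 D=20736/12505 E=512/793 F=2048/2501 G=3231744/1638155] → run E
t=8: vr[B=1 C=1024/793 D=20736/12505 E=1465856/1012661 F=2048/2501 G=3231744/1638155] → run F
t=9: vr[B=1 C=1024/793 D=20736/12505 E=1465856/1012661 F=3072/2501 G=3231744/1638155] → run B
t=10: vr[B=2 C=1024/793 D=20736/12505 E=1465856/1012661 F=3072/2501 G=3231744/1638155] → run F
t=11: vr[B=2 C=1024/793 D=20736/12505 E=1465856/1012661 F=4096/2501 G=3231744/1638155] → run C
t=12: vr[B=2 D=20736/12505 E=1465856/1012661 F=4096/2501 G=3231744/1638155] → run E
t=13: vr[B=2 D=20736/12505 E=2277888/1012661 F=4096/2501 G=3231744/1638155] → run F
t=14: vr[B=2 D=20736/12505 E=2277888/1012661 F=5120/2501 G=3231744/1638155] → run D
t=15: vr[B=2 D=36352/12505 E=2277888/1012661 F=5120/2501 G=3231744/1638155] → run G
t=16: vr[B=2 D=36352/12505 E=2277888/1012661 F=5120/2501 G=5792768/1638155] → run B
t=17: vr[B=3 D=36352/12505 E=2277888/1012661 F=5120/2501 G=5792768/1638155] → run F
t=18: vr[B=3 D=36352/12505 E=2277888/1012661 F=6144/2501 G=5792768/1638155] → run E
t=19: vr[B=3 D=36352/12505 E=3089920/1012661 F=6144/2501 G=5792768/1638155] → run F
t=20: vr[B=3 D=36352/12505 E=3089920/1012661 G=5792768/1638155] → run D
t=21: vr[B=3 D=51968/12505 E=3089920/1012661 G=5792768/1638155] → run B
t=22: vr[D=51968/12505 E=3089920/1012661 G=5792768/1638155] → run E
t=23: vr[D=51968/12505 E=3901952/1012661 G=5792768/1638155] → run G
t=24: vr[D=51968/12505 E=3901952/1012661 G=8353792/1638155] → run E
t=25: vr[D=51968/12505 E=4713984/1012661 G=8353792/1638155] → run D
t=26: vr[D=67584/12505 E=4713984/1012661 G=8353792/1638155] → run E
t=27: vr[D=67584/12505 E=5526016/1012661 G=8353792/1638155] → run G
t=28: vr[D=67584/12505 E=5526016/1012661 G=10914816/1638155] → run D
t=29: vr[D=16640/2501 E=5526016/1012661 G=10914816/1638155] → run E
t=30: vr[D=16640/2501 G=10914816/1638155] → run D
t=31: vr[G=10914816/1638155] → run G
t=32: (idle)
t=33: (idle)
t=34: (idle)
t=35: (idle)
t=36: (idle)
t=37: (idle)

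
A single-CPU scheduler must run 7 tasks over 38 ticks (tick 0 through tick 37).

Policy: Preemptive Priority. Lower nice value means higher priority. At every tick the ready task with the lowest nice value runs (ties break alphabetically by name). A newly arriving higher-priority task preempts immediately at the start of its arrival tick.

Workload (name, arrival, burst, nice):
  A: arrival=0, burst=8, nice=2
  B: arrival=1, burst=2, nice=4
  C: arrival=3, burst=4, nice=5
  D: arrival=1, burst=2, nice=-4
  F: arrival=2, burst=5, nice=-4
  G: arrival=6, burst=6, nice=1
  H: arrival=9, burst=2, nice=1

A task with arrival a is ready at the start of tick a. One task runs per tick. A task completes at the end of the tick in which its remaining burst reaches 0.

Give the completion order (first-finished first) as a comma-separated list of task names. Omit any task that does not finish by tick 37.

completion order = D, F, G, H, A, B, C

t=0: ready={A} → run A
t=1: ready={A,B,D} → run D
t=2: ready={A,B,D,F} → run D
t=3: ready={A,B,C,F} → run F
t=4: ready={A,B,C,F} → run F
t=5: ready={A,B,C,F} → run F
t=6: ready={A,B,C,F,G} → run F
t=7: ready={A,B,C,F,G} → run F
t=8: ready={A,B,C,G} → run G
t=9: ready={A,B,C,G,H} → run G
t=10: ready={A,B,C,G,H} → run G
t=11: ready={A,B,C,G,H} → run G
t=12: ready={A,B,C,G,H} → run G
t=13: ready={A,B,C,G,H} → run G
t=14: ready={A,B,C,H} → run H
t=15: ready={A,B,C,H} → run H
t=16: ready={A,B,C} → run A
t=17: ready={A,B,C} → run A
t=18: ready={A,B,C} → run A
t=19: ready={A,B,C} → run A
t=20: ready={A,B,C} → run A
t=21: ready={A,B,C} → run A
t=22: ready={A,B,C} → run A
t=23: ready={B,C} → run B
t=24: ready={B,C} → run B
t=25: ready={C} → run C
t=26: ready={C} → run C
t=27: ready={C} → run C
t=28: ready={C} → run C
t=29: (idle)
t=30: (idle)
t=31: (idle)
t=32: (idle)
t=33: (idle)
t=34: (idle)
t=35: (idle)
t=36: (idle)
t=37: (idle)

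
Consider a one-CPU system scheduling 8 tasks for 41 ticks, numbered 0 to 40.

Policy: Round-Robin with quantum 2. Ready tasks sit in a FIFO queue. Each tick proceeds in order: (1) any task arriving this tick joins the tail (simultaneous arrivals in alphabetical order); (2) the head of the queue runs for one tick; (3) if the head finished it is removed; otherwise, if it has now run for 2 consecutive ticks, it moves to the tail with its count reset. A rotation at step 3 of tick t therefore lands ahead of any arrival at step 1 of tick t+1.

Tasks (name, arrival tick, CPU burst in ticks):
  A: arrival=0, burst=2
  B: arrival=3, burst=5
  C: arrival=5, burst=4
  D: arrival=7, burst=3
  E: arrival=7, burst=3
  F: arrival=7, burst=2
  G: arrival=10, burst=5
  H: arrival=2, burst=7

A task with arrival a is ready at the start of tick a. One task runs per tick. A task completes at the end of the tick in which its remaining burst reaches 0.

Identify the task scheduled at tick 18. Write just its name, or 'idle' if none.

t=0: queue=[A] q_used=0 → run A
t=1: queue=[A] q_used=1 → run A
t=2: queue=[H] q_used=0 → run H
t=3: queue=[H,B] q_used=1 → run H
t=4: queue=[B,H] q_used=0 → run B
t=5: queue=[B,H,C] q_used=1 → run B
t=6: queue=[H,C,B] q_used=0 → run H
t=7: queue=[H,C,B,D,E,F] q_used=1 → run H
t=8: queue=[C,B,D,E,F,H] q_used=0 → run C
t=9: queue=[C,B,D,E,F,H] q_used=1 → run C
t=10: queue=[B,D,E,F,H,C,G] q_used=0 → run B
t=11: queue=[B,D,E,F,H,C,G] q_used=1 → run B
t=12: queue=[D,E,F,H,C,G,B] q_used=0 → run D
t=13: queue=[D,E,F,H,C,G,B] q_used=1 → run D
t=14: queue=[E,F,H,C,G,B,D] q_used=0 → run E
t=15: queue=[E,F,H,C,G,B,D] q_used=1 → run E
t=16: queue=[F,H,C,G,B,D,E] q_used=0 → run F
t=17: queue=[F,H,C,G,B,D,E] q_used=1 → run F
t=18: queue=[H,C,G,B,D,E] q_used=0 → run H
t=19: queue=[H,C,G,B,D,E] q_used=1 → run H
t=20: queue=[C,G,B,D,E,H] q_used=0 → run C
t=21: queue=[C,G,B,D,E,H] q_used=1 → run C
t=22: queue=[G,B,D,E,H] q_used=0 → run G
t=23: queue=[G,B,D,E,H] q_used=1 → run G
t=24: queue=[B,D,E,H,G] q_used=0 → run B
t=25: queue=[D,E,H,G] q_used=0 → run D
t=26: queue=[E,H,G] q_used=0 → run E
t=27: queue=[H,G] q_used=0 → run H
t=28: queue=[G] q_used=0 → run G
t=29: queue=[G] q_used=1 → run G
t=30: queue=[G] q_used=0 → run G
t=31: (idle)
t=32: (idle)
t=33: (idle)
t=34: (idle)
t=35: (idle)
t=36: (idle)
t=37: (idle)
t=38: (idle)
t=39: (idle)
t=40: (idle)

running at tick 18 = H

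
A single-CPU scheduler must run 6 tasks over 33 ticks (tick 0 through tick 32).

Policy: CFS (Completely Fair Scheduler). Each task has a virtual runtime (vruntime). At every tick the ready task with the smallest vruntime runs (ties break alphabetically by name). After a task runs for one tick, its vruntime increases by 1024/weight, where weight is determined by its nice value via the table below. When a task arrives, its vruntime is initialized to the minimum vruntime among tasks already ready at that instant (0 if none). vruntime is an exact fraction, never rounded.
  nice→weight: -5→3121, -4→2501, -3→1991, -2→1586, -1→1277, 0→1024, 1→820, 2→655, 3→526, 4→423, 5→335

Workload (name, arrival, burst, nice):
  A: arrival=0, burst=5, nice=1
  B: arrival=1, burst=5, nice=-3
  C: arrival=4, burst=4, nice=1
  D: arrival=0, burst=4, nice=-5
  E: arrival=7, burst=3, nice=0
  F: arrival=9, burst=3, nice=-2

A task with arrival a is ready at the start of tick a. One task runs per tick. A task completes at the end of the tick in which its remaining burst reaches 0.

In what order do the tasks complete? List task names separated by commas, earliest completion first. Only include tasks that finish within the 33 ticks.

t=0: vr[A=0 D=0] → run A
t=1: vr[A=256/205 B=0 D=0] → run B
t=2: vr[A=256/205 B=1024/1991 D=0] → run D
t=3: vr[A=256/205 B=1024/1991 D=1024/3121] → run D
t=4: vr[A=256/205 B=1024/1991 C=1024/1991 D=2048/3121] → run B
t=5: vr[A=256/205 B=2048/1991 C=1024/1991 D=2048/3121] → run C
t=6: vr[A=256/205 B=2048/1991 C=719616/408155 D=2048/3121] → run D
t=7: vr[A=256/205 B=2048/1991 C=719616/408155 D=3072/3121 E=3072/3121] → run D
t=8: vr[A=256/205 B=2048/1991 C=719616/408155 E=3072/3121] → run E
t=9: vr[A=256/205 B=2048/1991 C=719616/408155 E=6193/3121 F=2048/1991] → run B
t=10: vr[A=256/205 B=3072/1991 C=719616/408155 E=6193/3121 F=2048/1991] → run F
t=11: vr[A=256/205 B=3072/1991 C=719616/408155 E=6193/3121 F=2643456/1578863] → run A
t=12: vr[A=512/205 B=3072/1991 C=719616/408155 E=6193/3121 F=2643456/1578863] → run B
t=13: vr[A=512/205 B=4096/1991 C=719616/408155 E=6193/3121 F=2643456/1578863] → run F
t=14: vr[A=512/205 B=4096/1991 C=719616/408155 E=6193/3121 F=3662848/1578863] → run C
t=15: vr[A=512/205 B=4096/1991 C=1229312/408155 E=6193/3121 F=3662848/1578863] → run E
t=16: vr[A=512/205 B=4096/1991 C=1229312/408155 E=9314/3121 F=3662848/1578863] → run B
t=17: vr[A=512/205 C=1229312/408155 E=9314/3121 F=3662848/1578863] → run F
t=18: vr[A=512/205 C=1229312/408155 E=9314/3121] → run A
t=19: vr[A=768/205 C=1229312/408155 E=9314/3121] → run E
t=20: vr[A=768/205 C=1229312/408155] → run C
t=21: vr[A=768/205 C=1739008/408155] → run A
t=22: vr[A=1024/205 C=1739008/408155] → run C
t=23: vr[A=1024/205] → run A
t=24: (idle)
t=25: (idle)
t=26: (idle)
t=27: (idle)
t=28: (idle)
t=29: (idle)
t=30: (idle)
t=31: (idle)
t=32: (idle)

completion order = D, B, F, E, C, A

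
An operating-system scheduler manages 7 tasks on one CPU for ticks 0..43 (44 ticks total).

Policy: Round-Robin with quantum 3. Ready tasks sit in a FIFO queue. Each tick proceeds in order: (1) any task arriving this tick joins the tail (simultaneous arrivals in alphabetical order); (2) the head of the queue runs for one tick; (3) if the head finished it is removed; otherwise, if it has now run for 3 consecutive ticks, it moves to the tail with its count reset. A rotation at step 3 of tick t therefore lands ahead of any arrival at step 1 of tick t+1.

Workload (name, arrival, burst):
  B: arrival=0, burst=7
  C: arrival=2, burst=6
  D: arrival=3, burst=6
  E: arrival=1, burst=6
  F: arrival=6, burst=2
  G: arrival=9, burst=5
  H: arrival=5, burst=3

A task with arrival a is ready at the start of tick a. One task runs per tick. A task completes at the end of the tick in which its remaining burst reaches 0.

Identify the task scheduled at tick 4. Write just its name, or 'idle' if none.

running at tick 4 = E

t=0: queue=[B] q_used=0 → run B
t=1: queue=[B,E] q_used=1 → run B
t=2: queue=[B,E,C] q_used=2 → run B
t=3: queue=[E,C,B,D] q_used=0 → run E
t=4: queue=[E,C,B,D] q_used=1 → run E
t=5: queue=[E,C,B,D,H] q_used=2 → run E
t=6: queue=[C,B,D,H,E,F] q_used=0 → run C
t=7: queue=[C,B,D,H,E,F] q_used=1 → run C
t=8: queue=[C,B,D,H,E,F] q_used=2 → run C
t=9: queue=[B,D,H,E,F,C,G] q_used=0 → run B
t=10: queue=[B,D,H,E,F,C,G] q_used=1 → run B
t=11: queue=[B,D,H,E,F,C,G] q_used=2 → run B
t=12: queue=[D,H,E,F,C,G,B] q_used=0 → run D
t=13: queue=[D,H,E,F,C,G,B] q_used=1 → run D
t=14: queue=[D,H,E,F,C,G,B] q_used=2 → run D
t=15: queue=[H,E,F,C,G,B,D] q_used=0 → run H
t=16: queue=[H,E,F,C,G,B,D] q_used=1 → run H
t=17: queue=[H,E,F,C,G,B,D] q_used=2 → run H
t=18: queue=[E,F,C,G,B,D] q_used=0 → run E
t=19: queue=[E,F,C,G,B,D] q_used=1 → run E
t=20: queue=[E,F,C,G,B,D] q_used=2 → run E
t=21: queue=[F,C,G,B,D] q_used=0 → run F
t=22: queue=[F,C,G,B,D] q_used=1 → run F
t=23: queue=[C,G,B,D] q_used=0 → run C
t=24: queue=[C,G,B,D] q_used=1 → run C
t=25: queue=[C,G,B,D] q_used=2 → run C
t=26: queue=[G,B,D] q_used=0 → run G
t=27: queue=[G,B,D] q_used=1 → run G
t=28: queue=[G,B,D] q_used=2 → run G
t=29: queue=[B,D,G] q_used=0 → run B
t=30: queue=[D,G] q_used=0 → run D
t=31: queue=[D,G] q_used=1 → run D
t=32: queue=[D,G] q_used=2 → run D
t=33: queue=[G] q_used=0 → run G
t=34: queue=[G] q_used=1 → run G
t=35: (idle)
t=36: (idle)
t=37: (idle)
t=38: (idle)
t=39: (idle)
t=40: (idle)
t=41: (idle)
t=42: (idle)
t=43: (idle)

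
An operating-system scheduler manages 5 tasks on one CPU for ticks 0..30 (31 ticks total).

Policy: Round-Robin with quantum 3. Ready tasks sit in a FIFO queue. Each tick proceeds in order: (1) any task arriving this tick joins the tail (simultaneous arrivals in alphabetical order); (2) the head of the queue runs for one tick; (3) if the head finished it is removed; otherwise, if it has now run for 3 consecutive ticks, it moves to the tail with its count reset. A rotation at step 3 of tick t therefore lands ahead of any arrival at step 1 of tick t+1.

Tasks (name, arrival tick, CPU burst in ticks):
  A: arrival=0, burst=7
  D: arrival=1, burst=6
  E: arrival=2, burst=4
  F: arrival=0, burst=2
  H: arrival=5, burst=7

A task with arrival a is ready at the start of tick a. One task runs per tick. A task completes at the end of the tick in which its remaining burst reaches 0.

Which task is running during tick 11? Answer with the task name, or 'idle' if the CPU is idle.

running at tick 11 = A

t=0: queue=[A,F] q_used=0 → run A
t=1: queue=[A,F,D] q_used=1 → run A
t=2: queue=[A,F,D,E] q_used=2 → run A
t=3: queue=[F,D,E,A] q_used=0 → run F
t=4: queue=[F,D,E,A] q_used=1 → run F
t=5: queue=[D,E,A,H] q_used=0 → run D
t=6: queue=[D,E,A,H] q_used=1 → run D
t=7: queue=[D,E,A,H] q_used=2 → run D
t=8: queue=[E,A,H,D] q_used=0 → run E
t=9: queue=[E,A,H,D] q_used=1 → run E
t=10: queue=[E,A,H,D] q_used=2 → run E
t=11: queue=[A,H,D,E] q_used=0 → run A
t=12: queue=[A,H,D,E] q_used=1 → run A
t=13: queue=[A,H,D,E] q_used=2 → run A
t=14: queue=[H,D,E,A] q_used=0 → run H
t=15: queue=[H,D,E,A] q_used=1 → run H
t=16: queue=[H,D,E,A] q_used=2 → run H
t=17: queue=[D,E,A,H] q_used=0 → run D
t=18: queue=[D,E,A,H] q_used=1 → run D
t=19: queue=[D,E,A,H] q_used=2 → run D
t=20: queue=[E,A,H] q_used=0 → run E
t=21: queue=[A,H] q_used=0 → run A
t=22: queue=[H] q_used=0 → run H
t=23: queue=[H] q_used=1 → run H
t=24: queue=[H] q_used=2 → run H
t=25: queue=[H] q_used=0 → run H
t=26: (idle)
t=27: (idle)
t=28: (idle)
t=29: (idle)
t=30: (idle)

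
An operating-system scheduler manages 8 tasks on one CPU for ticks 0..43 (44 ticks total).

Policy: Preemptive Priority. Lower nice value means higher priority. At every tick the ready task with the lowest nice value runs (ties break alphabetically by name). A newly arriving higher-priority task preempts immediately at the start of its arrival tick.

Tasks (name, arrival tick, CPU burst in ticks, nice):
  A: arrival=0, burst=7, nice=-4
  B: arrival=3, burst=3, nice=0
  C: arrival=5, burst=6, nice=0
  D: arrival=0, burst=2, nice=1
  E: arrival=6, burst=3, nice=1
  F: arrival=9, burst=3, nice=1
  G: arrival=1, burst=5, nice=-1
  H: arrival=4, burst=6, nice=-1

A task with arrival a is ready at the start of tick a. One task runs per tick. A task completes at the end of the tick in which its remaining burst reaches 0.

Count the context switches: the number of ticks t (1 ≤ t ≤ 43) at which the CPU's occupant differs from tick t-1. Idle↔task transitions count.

context switches = 8

t=0: ready={A,D} → run A
t=1: ready={A,D,G} → run A
t=2: ready={A,D,G} → run A
t=3: ready={A,B,D,G} → run A
t=4: ready={A,B,D,G,H} → run A
t=5: ready={A,B,C,D,G,H} → run A
t=6: ready={A,B,C,D,E,G,H} → run A
t=7: ready={B,C,D,E,G,H} → run G
t=8: ready={B,C,D,E,G,H} → run G
t=9: ready={B,C,D,E,F,G,H} → run G
t=10: ready={B,C,D,E,F,G,H} → run G
t=11: ready={B,C,D,E,F,G,H} → run G
t=12: ready={B,C,D,E,F,H} → run H
t=13: ready={B,C,D,E,F,H} → run H
t=14: ready={B,C,D,E,F,H} → run H
t=15: ready={B,C,D,E,F,H} → run H
t=16: ready={B,C,D,E,F,H} → run H
t=17: ready={B,C,D,E,F,H} → run H
t=18: ready={B,C,D,E,F} → run B
t=19: ready={B,C,D,E,F} → run B
t=20: ready={B,C,D,E,F} → run B
t=21: ready={C,D,E,F} → run C
t=22: ready={C,D,E,F} → run C
t=23: ready={C,D,E,F} → run C
t=24: ready={C,D,E,F} → run C
t=25: ready={C,D,E,F} → run C
t=26: ready={C,D,E,F} → run C
t=27: ready={D,E,F} → run D
t=28: ready={D,E,F} → run D
t=29: ready={E,F} → run E
t=30: ready={E,F} → run E
t=31: ready={E,F} → run E
t=32: ready={F} → run F
t=33: ready={F} → run F
t=34: ready={F} → run F
t=35: (idle)
t=36: (idle)
t=37: (idle)
t=38: (idle)
t=39: (idle)
t=40: (idle)
t=41: (idle)
t=42: (idle)
t=43: (idle)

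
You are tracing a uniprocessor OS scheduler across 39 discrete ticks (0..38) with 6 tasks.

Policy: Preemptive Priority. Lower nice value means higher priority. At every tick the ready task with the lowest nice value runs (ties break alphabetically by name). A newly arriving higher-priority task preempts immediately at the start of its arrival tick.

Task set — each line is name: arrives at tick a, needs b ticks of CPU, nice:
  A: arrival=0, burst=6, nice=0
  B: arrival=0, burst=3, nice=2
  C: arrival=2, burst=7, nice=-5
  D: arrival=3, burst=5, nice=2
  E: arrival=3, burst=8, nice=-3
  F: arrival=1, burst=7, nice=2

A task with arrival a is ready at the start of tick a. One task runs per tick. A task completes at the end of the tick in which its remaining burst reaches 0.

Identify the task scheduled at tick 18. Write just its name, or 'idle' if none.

t=0: ready={A,B} → run A
t=1: ready={A,B,F} → run A
t=2: ready={A,B,C,F} → run C
t=3: ready={A,B,C,D,E,F} → run C
t=4: ready={A,B,C,D,E,F} → run C
t=5: ready={A,B,C,D,E,F} → run C
t=6: ready={A,B,C,D,E,F} → run C
t=7: ready={A,B,C,D,E,F} → run C
t=8: ready={A,B,C,D,E,F} → run C
t=9: ready={A,B,D,E,F} → run E
t=10: ready={A,B,D,E,F} → run E
t=11: ready={A,B,D,E,F} → run E
t=12: ready={A,B,D,E,F} → run E
t=13: ready={A,B,D,E,F} → run E
t=14: ready={A,B,D,E,F} → run E
t=15: ready={A,B,D,E,F} → run E
t=16: ready={A,B,D,E,F} → run E
t=17: ready={A,B,D,F} → run A
t=18: ready={A,B,D,F} → run A
t=19: ready={A,B,D,F} → run A
t=20: ready={A,B,D,F} → run A
t=21: ready={B,D,F} → run B
t=22: ready={B,D,F} → run B
t=23: ready={B,D,F} → run B
t=24: ready={D,F} → run D
t=25: ready={D,F} → run D
t=26: ready={D,F} → run D
t=27: ready={D,F} → run D
t=28: ready={D,F} → run D
t=29: ready={F} → run F
t=30: ready={F} → run F
t=31: ready={F} → run F
t=32: ready={F} → run F
t=33: ready={F} → run F
t=34: ready={F} → run F
t=35: ready={F} → run F
t=36: (idle)
t=37: (idle)
t=38: (idle)

running at tick 18 = A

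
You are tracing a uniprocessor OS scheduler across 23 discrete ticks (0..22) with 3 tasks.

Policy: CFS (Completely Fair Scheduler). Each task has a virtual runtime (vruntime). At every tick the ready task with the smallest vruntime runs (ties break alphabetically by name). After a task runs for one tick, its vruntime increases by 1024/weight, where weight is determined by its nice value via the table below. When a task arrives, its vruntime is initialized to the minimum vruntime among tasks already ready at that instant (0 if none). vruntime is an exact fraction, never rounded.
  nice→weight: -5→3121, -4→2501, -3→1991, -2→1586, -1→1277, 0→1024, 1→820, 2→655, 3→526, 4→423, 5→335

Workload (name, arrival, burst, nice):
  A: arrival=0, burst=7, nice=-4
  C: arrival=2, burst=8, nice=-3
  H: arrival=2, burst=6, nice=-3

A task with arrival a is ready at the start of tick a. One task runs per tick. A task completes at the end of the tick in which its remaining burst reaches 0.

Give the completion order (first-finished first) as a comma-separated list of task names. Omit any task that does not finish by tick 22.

t=0: vr[A=0] → run A
t=1: vr[A=1024/2501] → run A
t=2: vr[A=2048/2501 C=2048/2501 H=2048/2501] → run A
t=3: vr[A=3072/2501 C=2048/2501 H=2048/2501] → run C
t=4: vr[A=3072/2501 C=6638592/4979491 H=2048/2501] → run H
t=5: vr[A=3072/2501 C=6638592/4979491 H=6638592/4979491] → run A
t=6: vr[A=4096/2501 C=6638592/4979491 H=6638592/4979491] → run C
t=7: vr[A=4096/2501 C=9199616/4979491 H=6638592/4979491] → run H
t=8: vr[A=4096/2501 C=9199616/4979491 H=9199616/4979491] → run A
t=9: vr[A=5120/2501 C=9199616/4979491 H=9199616/4979491] → run C
t=10: vr[A=5120/2501 C=11760640/4979491 H=9199616/4979491] → run H
t=11: vr[A=5120/2501 C=11760640/4979491 H=11760640/4979491] → run A
t=12: vr[A=6144/2501 C=11760640/4979491 H=11760640/4979491] → run C
t=13: vr[A=6144/2501 C=14321664/4979491 H=11760640/4979491] → run H
t=14: vr[A=6144/2501 C=14321664/4979491 H=14321664/4979491] → run A
t=15: vr[C=14321664/4979491 H=14321664/4979491] → run C
t=16: vr[C=16882688/4979491 H=14321664/4979491] → run H
t=17: vr[C=16882688/4979491 H=16882688/4979491] → run C
t=18: vr[C=19443712/4979491 H=16882688/4979491] → run H
t=19: vr[C=19443712/4979491] → run C
t=20: vr[C=22004736/4979491] → run C
t=21: (idle)
t=22: (idle)

completion order = A, H, C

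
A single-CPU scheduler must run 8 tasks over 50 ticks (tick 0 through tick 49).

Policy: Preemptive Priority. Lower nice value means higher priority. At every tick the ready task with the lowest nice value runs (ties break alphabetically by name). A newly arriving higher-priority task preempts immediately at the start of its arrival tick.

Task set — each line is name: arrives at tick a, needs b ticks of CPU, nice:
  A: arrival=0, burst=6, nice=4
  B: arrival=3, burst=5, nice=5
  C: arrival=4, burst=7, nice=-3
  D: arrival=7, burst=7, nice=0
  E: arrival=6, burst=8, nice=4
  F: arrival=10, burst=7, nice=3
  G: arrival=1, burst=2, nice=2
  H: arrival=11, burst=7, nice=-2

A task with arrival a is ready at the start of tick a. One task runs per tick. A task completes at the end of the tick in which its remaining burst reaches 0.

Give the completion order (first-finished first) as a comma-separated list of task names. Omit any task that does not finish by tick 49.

completion order = G, C, H, D, F, A, E, B

t=0: ready={A} → run A
t=1: ready={A,G} → run G
t=2: ready={A,G} → run G
t=3: ready={A,B} → run A
t=4: ready={A,B,C} → run C
t=5: ready={A,B,C} → run C
t=6: ready={A,B,C,E} → run C
t=7: ready={A,B,C,D,E} → run C
t=8: ready={A,B,C,D,E} → run C
t=9: ready={A,B,C,D,E} → run C
t=10: ready={A,B,C,D,E,F} → run C
t=11: ready={A,B,D,E,F,H} → run H
t=12: ready={A,B,D,E,F,H} → run H
t=13: ready={A,B,D,E,F,H} → run H
t=14: ready={A,B,D,E,F,H} → run H
t=15: ready={A,B,D,E,F,H} → run H
t=16: ready={A,B,D,E,F,H} → run H
t=17: ready={A,B,D,E,F,H} → run H
t=18: ready={A,B,D,E,F} → run D
t=19: ready={A,B,D,E,F} → run D
t=20: ready={A,B,D,E,F} → run D
t=21: ready={A,B,D,E,F} → run D
t=22: ready={A,B,D,E,F} → run D
t=23: ready={A,B,D,E,F} → run D
t=24: ready={A,B,D,E,F} → run D
t=25: ready={A,B,E,F} → run F
t=26: ready={A,B,E,F} → run F
t=27: ready={A,B,E,F} → run F
t=28: ready={A,B,E,F} → run F
t=29: ready={A,B,E,F} → run F
t=30: ready={A,B,E,F} → run F
t=31: ready={A,B,E,F} → run F
t=32: ready={A,B,E} → run A
t=33: ready={A,B,E} → run A
t=34: ready={A,B,E} → run A
t=35: ready={A,B,E} → run A
t=36: ready={B,E} → run E
t=37: ready={B,E} → run E
t=38: ready={B,E} → run E
t=39: ready={B,E} → run E
t=40: ready={B,E} → run E
t=41: ready={B,E} → run E
t=42: ready={B,E} → run E
t=43: ready={B,E} → run E
t=44: ready={B} → run B
t=45: ready={B} → run B
t=46: ready={B} → run B
t=47: ready={B} → run B
t=48: ready={B} → run B
t=49: (idle)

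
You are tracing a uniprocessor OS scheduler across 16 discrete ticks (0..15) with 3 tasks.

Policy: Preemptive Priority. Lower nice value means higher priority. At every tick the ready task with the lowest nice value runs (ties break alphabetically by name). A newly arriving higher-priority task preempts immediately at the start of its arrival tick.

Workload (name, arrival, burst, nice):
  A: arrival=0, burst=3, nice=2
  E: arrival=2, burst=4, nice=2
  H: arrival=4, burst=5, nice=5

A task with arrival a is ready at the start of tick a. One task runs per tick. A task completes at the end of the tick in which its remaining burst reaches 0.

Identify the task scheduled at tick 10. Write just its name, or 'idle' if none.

t=0: ready={A} → run A
t=1: ready={A} → run A
t=2: ready={A,E} → run A
t=3: ready={E} → run E
t=4: ready={E,H} → run E
t=5: ready={E,H} → run E
t=6: ready={E,H} → run E
t=7: ready={H} → run H
t=8: ready={H} → run H
t=9: ready={H} → run H
t=10: ready={H} → run H
t=11: ready={H} → run H
t=12: (idle)
t=13: (idle)
t=14: (idle)
t=15: (idle)

running at tick 10 = H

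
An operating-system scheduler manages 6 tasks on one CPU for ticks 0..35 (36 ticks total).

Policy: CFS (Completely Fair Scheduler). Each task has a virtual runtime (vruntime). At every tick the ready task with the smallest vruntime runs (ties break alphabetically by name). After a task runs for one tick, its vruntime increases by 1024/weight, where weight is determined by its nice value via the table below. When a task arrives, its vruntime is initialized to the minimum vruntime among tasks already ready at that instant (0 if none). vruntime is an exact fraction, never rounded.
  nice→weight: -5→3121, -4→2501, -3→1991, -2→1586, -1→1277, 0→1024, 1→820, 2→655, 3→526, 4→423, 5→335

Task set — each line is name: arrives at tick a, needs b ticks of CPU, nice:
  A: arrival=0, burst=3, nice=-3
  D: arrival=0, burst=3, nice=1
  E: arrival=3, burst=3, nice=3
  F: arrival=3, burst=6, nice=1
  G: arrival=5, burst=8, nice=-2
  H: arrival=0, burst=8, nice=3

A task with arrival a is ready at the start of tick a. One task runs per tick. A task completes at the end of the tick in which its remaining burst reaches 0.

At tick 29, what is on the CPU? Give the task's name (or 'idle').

t=0: vr[A=0 D=0 H=0] → run A
t=1: vr[A=1024/1991 D=0 H=0] → run D
t=2: vr[A=1024/1991 D=256/205 H=0] → run H
t=3: vr[A=1024/1991 D=256/205 E=1024/1991 F=1024/1991 H=512/263] → run A
t=4: vr[A=2048/1991 D=256/205 E=1024/1991 F=1024/1991 H=512/263] → run E
t=5: vr[A=2048/1991 D=256/205 E=1288704/523633 F=1024/1991 G=1024/1991 H=512/263] → run F
t=6: vr[A=2048/1991 D=256/205 E=1288704/523633 F=719616/408155 G=1024/1991 H=512/263] → run G
t=7: vr[A=2048/1991 D=256/205 E=1288704/523633 F=719616/408155 G=1831424/1578863 H=512/263] → run A
t=8: vr[D=256/205 E=1288704/523633 F=719616/408155 G=1831424/1578863 H=512/263] → run G
t=9: vr[D=256/205 E=1288704/523633 F=719616/408155 G=2850816/1578863 H=512/263] → run D
t=10: vr[D=512/205 E=1288704/523633 F=719616/408155 G=2850816/1578863 H=512/263] → run F
t=11: vr[D=512/205 E=1288704/523633 F=1229312/408155 G=2850816/1578863 H=512/263] → run G
t=12: vr[D=512/205 E=1288704/523633 F=1229312/408155 G=3870208/1578863 H=512/263] → run H
t=13: vr[D=512/205 E=1288704/523633 F=1229312/408155 G=3870208/1578863 H=1024/263] → run G
t=14: vr[D=512/205 E=1288704/523633 F=1229312/408155 G=4889600/1578863 H=1024/263] → run E
t=15: vr[D=512/205 E=2308096/523633 F=1229312/408155 G=4889600/1578863 H=1024/263] → run D
t=16: vr[E=2308096/523633 F=1229312/408155 G=4889600/1578863 H=1024/263] → run F
t=17: vr[E=2308096/523633 F=1739008/408155 G=4889600/1578863 H=1024/263] → run G
t=18: vr[E=2308096/523633 F=1739008/408155 G=5908992/1578863 H=1024/263] → run G
t=19: vr[E=2308096/523633 F=1739008/408155 G=6928384/1578863 H=1024/263] → run H
t=20: vr[E=2308096/523633 F=1739008/408155 G=6928384/1578863 H=1536/263] → run F
t=21: vr[E=2308096/523633 F=2248704/408155 G=6928384/1578863 H=1536/263] → run G
t=22: vr[E=2308096/523633 F=2248704/408155 G=7947776/1578863 H=1536/263] → run E
t=23: vr[F=2248704/408155 G=7947776/1578863 H=1536/263] → run G
t=24: vr[F=2248704/408155 H=1536/263] → run F
t=25: vr[F=551680/81631 H=1536/263] → run H
t=26: vr[F=551680/81631 H=2048/263] → run F
t=27: vr[H=2048/263] → run H
t=28: vr[H=2560/263] → run H
t=29: vr[H=3072/263] → run H
t=30: vr[H=3584/263] → run H
t=31: (idle)
t=32: (idle)
t=33: (idle)
t=34: (idle)
t=35: (idle)

running at tick 29 = H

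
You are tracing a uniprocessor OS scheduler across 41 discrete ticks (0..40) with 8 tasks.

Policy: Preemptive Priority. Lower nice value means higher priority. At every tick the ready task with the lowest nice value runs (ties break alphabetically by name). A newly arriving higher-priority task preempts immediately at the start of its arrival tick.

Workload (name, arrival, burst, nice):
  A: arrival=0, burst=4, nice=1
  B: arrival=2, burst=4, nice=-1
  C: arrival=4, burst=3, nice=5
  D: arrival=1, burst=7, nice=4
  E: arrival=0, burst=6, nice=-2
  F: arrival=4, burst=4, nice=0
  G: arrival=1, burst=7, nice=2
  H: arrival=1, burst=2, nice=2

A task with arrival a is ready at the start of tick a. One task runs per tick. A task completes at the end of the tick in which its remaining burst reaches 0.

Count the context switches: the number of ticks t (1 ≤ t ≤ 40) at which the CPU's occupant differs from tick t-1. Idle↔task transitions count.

t=0: ready={A,E} → run E
t=1: ready={A,D,E,G,H} → run E
t=2: ready={A,B,D,E,G,H} → run E
t=3: ready={A,B,D,E,G,H} → run E
t=4: ready={A,B,C,D,E,F,G,H} → run E
t=5: ready={A,B,C,D,E,F,G,H} → run E
t=6: ready={A,B,C,D,F,G,H} → run B
t=7: ready={A,B,C,D,F,G,H} → run B
t=8: ready={A,B,C,D,F,G,H} → run B
t=9: ready={A,B,C,D,F,G,H} → run B
t=10: ready={A,C,D,F,G,H} → run F
t=11: ready={A,C,D,F,G,H} → run F
t=12: ready={A,C,D,F,G,H} → run F
t=13: ready={A,C,D,F,G,H} → run F
t=14: ready={A,C,D,G,H} → run A
t=15: ready={A,C,D,G,H} → run A
t=16: ready={A,C,D,G,H} → run A
t=17: ready={A,C,D,G,H} → run A
t=18: ready={C,D,G,H} → run G
t=19: ready={C,D,G,H} → run G
t=20: ready={C,D,G,H} → run G
t=21: ready={C,D,G,H} → run G
t=22: ready={C,D,G,H} → run G
t=23: ready={C,D,G,H} → run G
t=24: ready={C,D,G,H} → run G
t=25: ready={C,D,H} → run H
t=26: ready={C,D,H} → run H
t=27: ready={C,D} → run D
t=28: ready={C,D} → run D
t=29: ready={C,D} → run D
t=30: ready={C,D} → run D
t=31: ready={C,D} → run D
t=32: ready={C,D} → run D
t=33: ready={C,D} → run D
t=34: ready={C} → run C
t=35: ready={C} → run C
t=36: ready={C} → run C
t=37: (idle)
t=38: (idle)
t=39: (idle)
t=40: (idle)

context switches = 8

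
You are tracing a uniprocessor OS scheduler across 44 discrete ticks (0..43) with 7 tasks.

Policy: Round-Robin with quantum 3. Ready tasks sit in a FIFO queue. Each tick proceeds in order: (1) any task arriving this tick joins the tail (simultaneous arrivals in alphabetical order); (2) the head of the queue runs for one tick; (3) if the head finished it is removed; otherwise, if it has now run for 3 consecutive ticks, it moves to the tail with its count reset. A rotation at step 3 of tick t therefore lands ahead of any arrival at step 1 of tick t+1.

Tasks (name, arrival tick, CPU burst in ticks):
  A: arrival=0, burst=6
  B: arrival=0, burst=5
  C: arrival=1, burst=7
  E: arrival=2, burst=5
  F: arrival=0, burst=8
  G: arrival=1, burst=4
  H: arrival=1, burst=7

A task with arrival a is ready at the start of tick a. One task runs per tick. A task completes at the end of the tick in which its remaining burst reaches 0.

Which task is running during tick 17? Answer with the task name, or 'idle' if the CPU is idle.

running at tick 17 = H

t=0: queue=[A,B,F] q_used=0 → run A
t=1: queue=[A,B,F,C,G,H] q_used=1 → run A
t=2: queue=[A,B,F,C,G,H,E] q_used=2 → run A
t=3: queue=[B,F,C,G,H,E,A] q_used=0 → run B
t=4: queue=[B,F,C,G,H,E,A] q_used=1 → run B
t=5: queue=[B,F,C,G,H,E,A] q_used=2 → run B
t=6: queue=[F,C,G,H,E,A,B] q_used=0 → run F
t=7: queue=[F,C,G,H,E,A,B] q_used=1 → run F
t=8: queue=[F,C,G,H,E,A,B] q_used=2 → run F
t=9: queue=[C,G,H,E,A,B,F] q_used=0 → run C
t=10: queue=[C,G,H,E,A,B,F] q_used=1 → run C
t=11: queue=[C,G,H,E,A,B,F] q_used=2 → run C
t=12: queue=[G,H,E,A,B,F,C] q_used=0 → run G
t=13: queue=[G,H,E,A,B,F,C] q_used=1 → run G
t=14: queue=[G,H,E,A,B,F,C] q_used=2 → run G
t=15: queue=[H,E,A,B,F,C,G] q_used=0 → run H
t=16: queue=[H,E,A,B,F,C,G] q_used=1 → run H
t=17: queue=[H,E,A,B,F,C,G] q_used=2 → run H
t=18: queue=[E,A,B,F,C,G,H] q_used=0 → run E
t=19: queue=[E,A,B,F,C,G,H] q_used=1 → run E
t=20: queue=[E,A,B,F,C,G,H] q_used=2 → run E
t=21: queue=[A,B,F,C,G,H,E] q_used=0 → run A
t=22: queue=[A,B,F,C,G,H,E] q_used=1 → run A
t=23: queue=[A,B,F,C,G,H,E] q_used=2 → run A
t=24: queue=[B,F,C,G,H,E] q_used=0 → run B
t=25: queue=[B,F,C,G,H,E] q_used=1 → run B
t=26: queue=[F,C,G,H,E] q_used=0 → run F
t=27: queue=[F,C,G,H,E] q_used=1 → run F
t=28: queue=[F,C,G,H,E] q_used=2 → run F
t=29: queue=[C,G,H,E,F] q_used=0 → run C
t=30: queue=[C,G,H,E,F] q_used=1 → run C
t=31: queue=[C,G,H,E,F] q_used=2 → run C
t=32: queue=[G,H,E,F,C] q_used=0 → run G
t=33: queue=[H,E,F,C] q_used=0 → run H
t=34: queue=[H,E,F,C] q_used=1 → run H
t=35: queue=[H,E,F,C] q_used=2 → run H
t=36: queue=[E,F,C,H] q_used=0 → run E
t=37: queue=[E,F,C,H] q_used=1 → run E
t=38: queue=[F,C,H] q_used=0 → run F
t=39: queue=[F,C,H] q_used=1 → run F
t=40: queue=[C,H] q_used=0 → run C
t=41: queue=[H] q_used=0 → run H
t=42: (idle)
t=43: (idle)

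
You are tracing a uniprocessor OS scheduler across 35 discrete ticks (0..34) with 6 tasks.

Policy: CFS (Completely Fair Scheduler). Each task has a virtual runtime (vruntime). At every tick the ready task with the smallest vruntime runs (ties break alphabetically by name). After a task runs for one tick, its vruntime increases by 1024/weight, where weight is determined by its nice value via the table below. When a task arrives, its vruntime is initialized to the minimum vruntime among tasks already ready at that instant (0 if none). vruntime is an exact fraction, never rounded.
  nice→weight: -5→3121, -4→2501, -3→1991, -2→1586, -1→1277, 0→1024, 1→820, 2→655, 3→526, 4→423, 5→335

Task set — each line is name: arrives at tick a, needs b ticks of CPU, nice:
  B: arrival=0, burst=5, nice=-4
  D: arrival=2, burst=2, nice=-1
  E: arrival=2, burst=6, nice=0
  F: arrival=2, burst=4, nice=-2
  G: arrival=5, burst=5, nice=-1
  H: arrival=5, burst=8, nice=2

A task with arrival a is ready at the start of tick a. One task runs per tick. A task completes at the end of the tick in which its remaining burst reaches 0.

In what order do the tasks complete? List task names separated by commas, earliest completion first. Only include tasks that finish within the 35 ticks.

t=0: vr[B=0] → run B
t=1: vr[B=1024/2501] → run B
t=2: vr[B=2048/2501 D=2048/2501 E=2048/2501 F=2048/2501] → run B
t=3: vr[B=3072/2501 D=2048/2501 E=2048/2501 F=2048/2501] → run D
t=4: vr[B=3072/2501 D=5176320/3193777 E=2048/2501 F=2048/2501] → run E
t=5: vr[B=3072/2501 D=5176320/3193777 E=4549/2501 F=2048/2501 G=2048/2501 H=2048/2501] → run F
t=6: vr[B=3072/2501 D=5176320/3193777 E=4549/2501 F=47616/32513 G=2048/2501 H=2048/2501] → run G
t=7: vr[B=3072/2501 D=5176320/3193777 E=4549/2501 F=47616/32513 G=5176320/3193777 H=2048/2501] → run H
t=8: vr[B=3072/2501 D=5176320/3193777 E=4549/2501 F=47616/32513 G=5176320/3193777 H=3902464/1638155] → run B
t=9: vr[B=4096/2501 D=5176320/3193777 E=4549/2501 F=47616/32513 G=5176320/3193777 H=3902464/1638155] → run F
t=10: vr[B=4096/2501 D=5176320/3193777 E=4549/2501 F=68608/32513 G=5176320/3193777 H=3902464/1638155] → run D
t=11: vr[B=4096/2501 E=4549/2501 F=68608/32513 G=5176320/3193777 H=3902464/1638155] → run G
t=12: vr[B=4096/2501 E=4549/2501 F=68608/32513 G=7737344/3193777 H=3902464/1638155] → run B
t=13: vr[E=4549/2501 F=68608/32513 G=7737344/3193777 H=3902464/1638155] → run E
t=14: vr[E=7050/2501 F=68608/32513 G=7737344/3193777 H=3902464/1638155] → run F
t=15: vr[E=7050/2501 F=89600/32513 G=7737344/3193777 H=3902464/1638155] → run H
t=16: vr[E=7050/2501 F=89600/32513 G=7737344/3193777 H=6463488/1638155] → run G
t=17: vr[E=7050/2501 F=89600/32513 G=10298368/3193777 H=6463488/1638155] → run F
t=18: vr[E=7050/2501 G=10298368/3193777 H=6463488/1638155] → run E
t=19: vr[E=9551/2501 G=10298368/3193777 H=6463488/1638155] → run G
t=20: vr[E=9551/2501 G=12859392/3193777 H=6463488/1638155] → run E
t=21: vr[E=12052/2501 G=12859392/3193777 H=6463488/1638155] → run H
t=22: vr[E=12052/2501 G=12859392/3193777 H=9024512/1638155] → run G
t=23: vr[E=12052/2501 H=9024512/1638155] → run E
t=24: vr[E=14553/2501 H=9024512/1638155] → run H
t=25: vr[E=14553/2501 H=11585536/1638155] → run E
t=26: vr[H=11585536/1638155] → run H
t=27: vr[H=2829312/327631] → run H
t=28: vr[H=16707584/1638155] → run H
t=29: vr[H=19268608/1638155] → run H
t=30: (idle)
t=31: (idle)
t=32: (idle)
t=33: (idle)
t=34: (idle)

completion order = D, B, F, G, E, H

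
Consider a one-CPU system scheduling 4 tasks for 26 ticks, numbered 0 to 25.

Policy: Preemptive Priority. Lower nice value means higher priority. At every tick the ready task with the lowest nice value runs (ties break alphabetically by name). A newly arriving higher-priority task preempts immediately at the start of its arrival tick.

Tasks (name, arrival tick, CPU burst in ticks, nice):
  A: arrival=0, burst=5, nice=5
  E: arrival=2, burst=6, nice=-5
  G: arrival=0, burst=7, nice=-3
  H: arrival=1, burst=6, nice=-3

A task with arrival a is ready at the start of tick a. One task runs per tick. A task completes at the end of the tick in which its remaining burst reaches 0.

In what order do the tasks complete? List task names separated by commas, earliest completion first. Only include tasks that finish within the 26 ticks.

t=0: ready={A,G} → run G
t=1: ready={A,G,H} → run G
t=2: ready={A,E,G,H} → run E
t=3: ready={A,E,G,H} → run E
t=4: ready={A,E,G,H} → run E
t=5: ready={A,E,G,H} → run E
t=6: ready={A,E,G,H} → run E
t=7: ready={A,E,G,H} → run E
t=8: ready={A,G,H} → run G
t=9: ready={A,G,H} → run G
t=10: ready={A,G,H} → run G
t=11: ready={A,G,H} → run G
t=12: ready={A,G,H} → run G
t=13: ready={A,H} → run H
t=14: ready={A,H} → run H
t=15: ready={A,H} → run H
t=16: ready={A,H} → run H
t=17: ready={A,H} → run H
t=18: ready={A,H} → run H
t=19: ready={A} → run A
t=20: ready={A} → run A
t=21: ready={A} → run A
t=22: ready={A} → run A
t=23: ready={A} → run A
t=24: (idle)
t=25: (idle)

completion order = E, G, H, A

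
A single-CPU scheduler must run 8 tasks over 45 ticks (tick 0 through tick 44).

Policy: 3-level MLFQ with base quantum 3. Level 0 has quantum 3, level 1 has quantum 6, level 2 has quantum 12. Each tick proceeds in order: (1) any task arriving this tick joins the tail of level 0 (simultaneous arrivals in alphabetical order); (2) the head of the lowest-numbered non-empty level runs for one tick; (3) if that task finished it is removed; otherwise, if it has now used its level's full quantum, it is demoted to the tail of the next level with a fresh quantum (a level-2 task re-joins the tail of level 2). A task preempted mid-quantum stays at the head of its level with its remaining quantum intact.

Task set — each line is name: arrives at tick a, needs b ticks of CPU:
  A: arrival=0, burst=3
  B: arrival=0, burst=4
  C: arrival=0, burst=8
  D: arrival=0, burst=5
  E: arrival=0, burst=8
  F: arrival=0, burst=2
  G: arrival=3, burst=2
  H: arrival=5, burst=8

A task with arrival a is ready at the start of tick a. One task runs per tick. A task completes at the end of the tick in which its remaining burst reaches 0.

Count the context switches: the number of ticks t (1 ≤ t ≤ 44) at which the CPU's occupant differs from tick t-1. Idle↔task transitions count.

context switches = 13

t=0: L0/L1/L2 = ABCDEF/-/- → run A
t=1: L0/L1/L2 = ABCDEF/-/- → run A
t=2: L0/L1/L2 = ABCDEF/-/- → run A
t=3: L0/L1/L2 = BCDEFG/-/- → run B
t=4: L0/L1/L2 = BCDEFG/-/- → run B
t=5: L0/L1/L2 = BCDEFGH/-/- → run B
t=6: L0/L1/L2 = CDEFGH/B/- → run C
t=7: L0/L1/L2 = CDEFGH/B/- → run C
t=8: L0/L1/L2 = CDEFGH/B/- → run C
t=9: L0/L1/L2 = DEFGH/BC/- → run D
t=10: L0/L1/L2 = DEFGH/BC/- → run D
t=11: L0/L1/L2 = DEFGH/BC/- → run D
t=12: L0/L1/L2 = EFGH/BCD/- → run E
t=13: L0/L1/L2 = EFGH/BCD/- → run E
t=14: L0/L1/L2 = EFGH/BCD/- → run E
t=15: L0/L1/L2 = FGH/BCDE/- → run F
t=16: L0/L1/L2 = FGH/BCDE/- → run F
t=17: L0/L1/L2 = GH/BCDE/- → run G
t=18: L0/L1/L2 = GH/BCDE/- → run G
t=19: L0/L1/L2 = H/BCDE/- → run H
t=20: L0/L1/L2 = H/BCDE/- → run H
t=21: L0/L1/L2 = H/BCDE/- → run H
t=22: L0/L1/L2 = -/BCDEH/- → run B
t=23: L0/L1/L2 = -/CDEH/- → run C
t=24: L0/L1/L2 = -/CDEH/- → run C
t=25: L0/L1/L2 = -/CDEH/- → run C
t=26: L0/L1/L2 = -/CDEH/- → run C
t=27: L0/L1/L2 = -/CDEH/- → run C
t=28: L0/L1/L2 = -/DEH/- → run D
t=29: L0/L1/L2 = -/DEH/- → run D
t=30: L0/L1/L2 = -/EH/- → run E
t=31: L0/L1/L2 = -/EH/- → run E
t=32: L0/L1/L2 = -/EH/- → run E
t=33: L0/L1/L2 = -/EH/- → run E
t=34: L0/L1/L2 = -/EH/- → run E
t=35: L0/L1/L2 = -/H/- → run H
t=36: L0/L1/L2 = -/H/- → run H
t=37: L0/L1/L2 = -/H/- → run H
t=38: L0/L1/L2 = -/H/- → run H
t=39: L0/L1/L2 = -/H/- → run H
t=40: (idle)
t=41: (idle)
t=42: (idle)
t=43: (idle)
t=44: (idle)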